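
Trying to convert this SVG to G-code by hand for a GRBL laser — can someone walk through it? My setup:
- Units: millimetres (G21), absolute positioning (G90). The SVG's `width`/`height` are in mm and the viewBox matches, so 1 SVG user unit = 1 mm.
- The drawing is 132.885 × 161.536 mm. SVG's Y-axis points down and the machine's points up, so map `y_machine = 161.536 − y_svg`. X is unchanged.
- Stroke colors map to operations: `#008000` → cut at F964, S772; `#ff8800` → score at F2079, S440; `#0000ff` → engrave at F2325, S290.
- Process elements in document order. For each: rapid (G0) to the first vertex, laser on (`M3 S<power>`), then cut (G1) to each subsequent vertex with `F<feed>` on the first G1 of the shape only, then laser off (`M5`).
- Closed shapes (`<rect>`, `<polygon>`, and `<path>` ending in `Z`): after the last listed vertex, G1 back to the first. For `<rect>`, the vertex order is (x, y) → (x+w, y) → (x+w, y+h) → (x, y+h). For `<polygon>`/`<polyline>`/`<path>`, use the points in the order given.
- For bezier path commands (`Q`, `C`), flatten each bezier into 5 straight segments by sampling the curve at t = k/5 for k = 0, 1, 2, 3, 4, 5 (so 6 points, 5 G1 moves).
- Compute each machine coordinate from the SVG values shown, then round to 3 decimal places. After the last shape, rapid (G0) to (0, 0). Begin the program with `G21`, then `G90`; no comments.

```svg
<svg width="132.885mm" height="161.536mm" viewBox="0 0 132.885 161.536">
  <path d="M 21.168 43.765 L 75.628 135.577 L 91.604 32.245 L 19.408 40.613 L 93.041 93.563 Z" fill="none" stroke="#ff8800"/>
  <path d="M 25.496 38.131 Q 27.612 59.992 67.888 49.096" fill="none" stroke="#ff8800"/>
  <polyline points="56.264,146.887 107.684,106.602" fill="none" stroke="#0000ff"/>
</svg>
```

1 u = 1 mm; y_m = 161.536 − y.

[1] `<path>` closed polygon, #ff8800→score S440 F2079: (21.168,117.771) → (75.628,25.959) → (91.604,129.291) → (19.408,120.923) → (93.041,67.973) → (21.168,117.771) (closed)

[2] `<path>` quadratic bezier, #ff8800→score S440 F2079: (25.496,123.405) → (27.869,115.971) → (33.294,111.157) → (41.773,108.964) → (53.304,109.392) → (67.888,112.440)

[3] `<polyline>` line segment, #0000ff→engrave S290 F2325: (56.264,14.649) → (107.684,54.934)

G21
G90
G0 X21.168 Y117.771
M3 S440
G1 X75.628 Y25.959 F2079
G1 X91.604 Y129.291
G1 X19.408 Y120.923
G1 X93.041 Y67.973
G1 X21.168 Y117.771
M5
G0 X25.496 Y123.405
M3 S440
G1 X27.869 Y115.971 F2079
G1 X33.294 Y111.157
G1 X41.773 Y108.964
G1 X53.304 Y109.392
G1 X67.888 Y112.440
M5
G0 X56.264 Y14.649
M3 S290
G1 X107.684 Y54.934 F2325
M5
G0 X0.000 Y0.000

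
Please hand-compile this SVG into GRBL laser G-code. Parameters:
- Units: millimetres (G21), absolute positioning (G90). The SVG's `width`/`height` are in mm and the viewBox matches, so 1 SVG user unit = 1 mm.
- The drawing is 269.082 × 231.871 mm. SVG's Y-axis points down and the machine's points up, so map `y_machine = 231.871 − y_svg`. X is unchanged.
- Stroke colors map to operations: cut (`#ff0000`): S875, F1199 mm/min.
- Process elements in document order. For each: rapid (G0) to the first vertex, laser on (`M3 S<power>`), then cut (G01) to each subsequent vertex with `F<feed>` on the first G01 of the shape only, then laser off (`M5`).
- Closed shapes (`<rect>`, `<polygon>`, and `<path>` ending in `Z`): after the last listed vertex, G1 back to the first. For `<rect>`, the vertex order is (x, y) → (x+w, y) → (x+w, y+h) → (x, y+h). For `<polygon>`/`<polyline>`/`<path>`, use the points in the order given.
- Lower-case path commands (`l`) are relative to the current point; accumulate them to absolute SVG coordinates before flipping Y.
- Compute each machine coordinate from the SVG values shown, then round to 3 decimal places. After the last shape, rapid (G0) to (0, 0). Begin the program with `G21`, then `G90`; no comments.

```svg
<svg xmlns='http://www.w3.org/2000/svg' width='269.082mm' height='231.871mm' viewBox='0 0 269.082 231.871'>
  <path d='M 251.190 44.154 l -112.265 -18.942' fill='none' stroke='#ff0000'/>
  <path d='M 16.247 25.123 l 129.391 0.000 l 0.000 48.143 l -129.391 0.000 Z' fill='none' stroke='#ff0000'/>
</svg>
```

1 u = 1 mm; y_m = 231.871 − y.

[1] `<path>` line segment, #ff0000→cut S875 F1199: (251.190,187.717) → (138.925,206.659)

[2] `<path>` rectangle, #ff0000→cut S875 F1199: (16.247,206.748) → (145.638,206.748) → (145.638,158.605) → (16.247,158.605) → (16.247,206.748) (closed)

G21
G90
G0 X251.190 Y187.717
M3 S875
G01 X138.925 Y206.659 F1199
M5
G0 X16.247 Y206.748
M3 S875
G01 X145.638 Y206.748 F1199
G01 X145.638 Y158.605
G01 X16.247 Y158.605
G01 X16.247 Y206.748
M5
G0 X0.000 Y0.000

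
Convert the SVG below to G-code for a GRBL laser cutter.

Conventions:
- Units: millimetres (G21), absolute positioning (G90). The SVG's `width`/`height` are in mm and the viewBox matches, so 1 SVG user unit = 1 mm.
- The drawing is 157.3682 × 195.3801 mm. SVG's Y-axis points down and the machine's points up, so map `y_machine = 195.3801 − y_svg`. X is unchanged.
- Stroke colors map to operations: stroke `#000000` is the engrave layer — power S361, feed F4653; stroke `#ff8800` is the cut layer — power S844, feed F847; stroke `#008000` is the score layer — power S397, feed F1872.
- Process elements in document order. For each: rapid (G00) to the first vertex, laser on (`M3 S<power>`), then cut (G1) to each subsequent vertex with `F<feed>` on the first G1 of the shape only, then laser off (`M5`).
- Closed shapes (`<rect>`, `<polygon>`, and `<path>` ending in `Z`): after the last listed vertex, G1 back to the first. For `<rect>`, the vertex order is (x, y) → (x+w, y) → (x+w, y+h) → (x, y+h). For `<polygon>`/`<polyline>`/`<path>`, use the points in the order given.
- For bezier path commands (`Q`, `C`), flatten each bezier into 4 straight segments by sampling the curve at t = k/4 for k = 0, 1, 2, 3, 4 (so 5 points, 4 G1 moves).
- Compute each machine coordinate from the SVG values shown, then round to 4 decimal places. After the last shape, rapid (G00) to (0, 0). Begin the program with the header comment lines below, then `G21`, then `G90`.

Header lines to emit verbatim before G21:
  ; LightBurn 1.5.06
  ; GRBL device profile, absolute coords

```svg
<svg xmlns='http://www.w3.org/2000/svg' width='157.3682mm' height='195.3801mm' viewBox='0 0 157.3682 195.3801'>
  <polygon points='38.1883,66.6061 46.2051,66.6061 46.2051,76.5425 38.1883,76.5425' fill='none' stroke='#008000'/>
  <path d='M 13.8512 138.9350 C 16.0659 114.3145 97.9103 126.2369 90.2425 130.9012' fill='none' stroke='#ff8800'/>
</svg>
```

viewBox `0 0 157.3682 195.3801` with mm width/height → 1 unit = 1 mm. Flip: y_m = 195.3801 − y_svg.

**Shape 1** — `<polygon>` rectangle, stroke `#008000` → score (S397, F1872). Machine vertices: (38.1883,128.7740) → (46.2051,128.7740) → (46.2051,118.8376) → (38.1883,118.8376) → (38.1883,128.7740). Closed: final G1 returns to the first vertex.

**Shape 2** — `<path>` cubic bezier, stroke `#ff8800` → cut (S844, F847). Control points (SVG): P0=(13.8512,138.9350), P1=(16.0659,114.3145), P2=(97.9103,126.2369), P3=(90.2425,130.9012); sampled at t=k/4. Machine vertices: (13.8512,56.4451) → (27.8000,68.7431) → (55.7528,71.4438) → (81.8527,68.6536) → (90.2425,64.4789). Open path.

; LightBurn 1.5.06
; GRBL device profile, absolute coords
G21
G90
G00 X38.1883 Y128.7740
M3 S397
G1 X46.2051 Y128.7740 F1872
G1 X46.2051 Y118.8376
G1 X38.1883 Y118.8376
G1 X38.1883 Y128.7740
M5
G00 X13.8512 Y56.4451
M3 S844
G1 X27.8000 Y68.7431 F847
G1 X55.7528 Y71.4438
G1 X81.8527 Y68.6536
G1 X90.2425 Y64.4789
M5
G00 X0.0000 Y0.0000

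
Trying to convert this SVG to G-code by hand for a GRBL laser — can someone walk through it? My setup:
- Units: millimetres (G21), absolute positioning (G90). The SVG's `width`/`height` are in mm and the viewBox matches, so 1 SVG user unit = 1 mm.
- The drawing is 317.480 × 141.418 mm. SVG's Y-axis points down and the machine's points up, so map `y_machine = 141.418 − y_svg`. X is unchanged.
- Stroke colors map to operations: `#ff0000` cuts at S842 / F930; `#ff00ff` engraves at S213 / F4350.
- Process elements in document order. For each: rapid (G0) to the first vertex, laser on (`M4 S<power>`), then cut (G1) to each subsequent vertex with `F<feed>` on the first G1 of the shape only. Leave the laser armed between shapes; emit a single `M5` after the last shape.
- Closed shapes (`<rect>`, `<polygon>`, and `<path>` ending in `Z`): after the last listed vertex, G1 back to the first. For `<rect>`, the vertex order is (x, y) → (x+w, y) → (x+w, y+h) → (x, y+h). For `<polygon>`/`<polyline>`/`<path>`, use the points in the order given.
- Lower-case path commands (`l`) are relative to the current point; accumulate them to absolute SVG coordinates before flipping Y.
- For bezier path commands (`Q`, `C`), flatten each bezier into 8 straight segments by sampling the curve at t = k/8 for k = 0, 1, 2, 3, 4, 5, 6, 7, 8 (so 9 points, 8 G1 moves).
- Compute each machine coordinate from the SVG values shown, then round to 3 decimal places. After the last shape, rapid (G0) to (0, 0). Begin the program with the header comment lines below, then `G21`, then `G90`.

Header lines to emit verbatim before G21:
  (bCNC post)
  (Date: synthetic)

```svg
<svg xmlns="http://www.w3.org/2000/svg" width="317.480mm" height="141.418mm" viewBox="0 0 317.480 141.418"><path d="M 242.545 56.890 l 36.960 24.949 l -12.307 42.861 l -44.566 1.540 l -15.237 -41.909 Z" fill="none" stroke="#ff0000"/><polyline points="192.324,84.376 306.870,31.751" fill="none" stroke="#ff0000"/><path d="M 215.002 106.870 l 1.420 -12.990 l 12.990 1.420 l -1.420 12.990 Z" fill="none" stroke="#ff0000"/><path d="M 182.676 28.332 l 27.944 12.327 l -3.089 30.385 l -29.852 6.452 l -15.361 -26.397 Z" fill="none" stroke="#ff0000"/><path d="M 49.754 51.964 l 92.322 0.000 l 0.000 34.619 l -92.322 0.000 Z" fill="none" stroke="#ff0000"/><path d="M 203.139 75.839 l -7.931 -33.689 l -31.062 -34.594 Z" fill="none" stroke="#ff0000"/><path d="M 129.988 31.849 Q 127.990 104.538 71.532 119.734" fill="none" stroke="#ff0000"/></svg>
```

viewBox `0 0 317.480 141.418` with mm width/height → 1 unit = 1 mm. Flip: y_m = 141.418 − y_svg.

**Shape 1** — `<path>` regular polygon, stroke `#ff0000` → cut (S842, F930). Machine vertices: (242.545,84.528) → (279.505,59.579) → (267.198,16.718) → (222.632,15.178) → (207.395,57.087) → (242.545,84.528). Closed: final G1 returns to the first vertex.

**Shape 2** — `<polyline>` line segment, stroke `#ff0000` → cut (S842, F930). Machine vertices: (192.324,57.042) → (306.870,109.667). Open path.

**Shape 3** — `<path>` regular polygon, stroke `#ff0000` → cut (S842, F930). Machine vertices: (215.002,34.548) → (216.422,47.538) → (229.412,46.118) → (227.992,33.128) → (215.002,34.548). Closed: final G1 returns to the first vertex.

**Shape 4** — `<path>` regular polygon, stroke `#ff0000` → cut (S842, F930). Machine vertices: (182.676,113.086) → (210.620,100.759) → (207.531,70.374) → (177.679,63.922) → (162.318,90.319) → (182.676,113.086). Closed: final G1 returns to the first vertex.

**Shape 5** — `<path>` rectangle, stroke `#ff0000` → cut (S842, F930). Machine vertices: (49.754,89.454) → (142.076,89.454) → (142.076,54.835) → (49.754,54.835) → (49.754,89.454). Closed: final G1 returns to the first vertex.

**Shape 6** — `<path>` closed polygon, stroke `#ff0000` → cut (S842, F930). Machine vertices: (203.139,65.579) → (195.208,99.268) → (164.146,133.862) → (203.139,65.579). Closed: final G1 returns to the first vertex.

**Shape 7** — `<path>` quadratic bezier, stroke `#ff0000` → cut (S842, F930). Control points (SVG): P0=(129.988,31.849), P1=(127.990,104.538), P2=(71.532,119.734); sampled at t=k/8. Machine vertices: (129.988,109.569) → (128.638,92.295) → (125.585,76.818) → (120.831,63.137) → (114.375,51.253) → (106.217,41.166) → (96.357,32.875) → (84.796,26.381) → (71.532,21.684). Open path.

(bCNC post)
(Date: synthetic)
G21
G90
G0 X242.545 Y84.528
M4 S842
G1 X279.505 Y59.579 F930
G1 X267.198 Y16.718
G1 X222.632 Y15.178
G1 X207.395 Y57.087
G1 X242.545 Y84.528
G0 X192.324 Y57.042
M4 S842
G1 X306.870 Y109.667 F930
G0 X215.002 Y34.548
M4 S842
G1 X216.422 Y47.538 F930
G1 X229.412 Y46.118
G1 X227.992 Y33.128
G1 X215.002 Y34.548
G0 X182.676 Y113.086
M4 S842
G1 X210.620 Y100.759 F930
G1 X207.531 Y70.374
G1 X177.679 Y63.922
G1 X162.318 Y90.319
G1 X182.676 Y113.086
G0 X49.754 Y89.454
M4 S842
G1 X142.076 Y89.454 F930
G1 X142.076 Y54.835
G1 X49.754 Y54.835
G1 X49.754 Y89.454
G0 X203.139 Y65.579
M4 S842
G1 X195.208 Y99.268 F930
G1 X164.146 Y133.862
G1 X203.139 Y65.579
G0 X129.988 Y109.569
M4 S842
G1 X128.638 Y92.295 F930
G1 X125.585 Y76.818
G1 X120.831 Y63.137
G1 X114.375 Y51.253
G1 X106.217 Y41.166
G1 X96.357 Y32.875
G1 X84.796 Y26.381
G1 X71.532 Y21.684
M5
G0 X0.000 Y0.000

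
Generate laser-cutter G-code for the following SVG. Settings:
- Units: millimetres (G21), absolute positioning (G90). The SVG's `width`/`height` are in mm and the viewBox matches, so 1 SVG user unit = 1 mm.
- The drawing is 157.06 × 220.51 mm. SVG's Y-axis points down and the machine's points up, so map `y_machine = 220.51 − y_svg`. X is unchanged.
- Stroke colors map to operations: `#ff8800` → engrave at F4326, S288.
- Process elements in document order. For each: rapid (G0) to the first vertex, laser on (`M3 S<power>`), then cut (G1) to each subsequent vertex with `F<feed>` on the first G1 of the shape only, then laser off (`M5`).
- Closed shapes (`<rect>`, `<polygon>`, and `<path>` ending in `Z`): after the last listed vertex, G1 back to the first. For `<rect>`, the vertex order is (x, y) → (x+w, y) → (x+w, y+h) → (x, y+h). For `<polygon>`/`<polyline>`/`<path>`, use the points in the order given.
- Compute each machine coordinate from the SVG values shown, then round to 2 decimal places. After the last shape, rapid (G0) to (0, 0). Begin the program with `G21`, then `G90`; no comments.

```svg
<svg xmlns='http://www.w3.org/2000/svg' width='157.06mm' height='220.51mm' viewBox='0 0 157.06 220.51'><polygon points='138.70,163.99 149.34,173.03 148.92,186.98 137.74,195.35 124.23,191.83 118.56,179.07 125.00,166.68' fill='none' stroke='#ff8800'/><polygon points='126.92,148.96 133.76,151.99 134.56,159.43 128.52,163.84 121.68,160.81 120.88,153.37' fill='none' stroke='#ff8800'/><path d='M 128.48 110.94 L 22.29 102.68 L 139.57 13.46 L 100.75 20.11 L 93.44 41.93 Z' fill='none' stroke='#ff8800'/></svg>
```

G21
G90
G0 X138.70 Y56.52
M3 S288
G1 X149.34 Y47.48 F4326
G1 X148.92 Y33.53
G1 X137.74 Y25.16
G1 X124.23 Y28.68
G1 X118.56 Y41.44
G1 X125.00 Y53.83
G1 X138.70 Y56.52
M5
G0 X126.92 Y71.55
M3 S288
G1 X133.76 Y68.52 F4326
G1 X134.56 Y61.08
G1 X128.52 Y56.67
G1 X121.68 Y59.70
G1 X120.88 Y67.14
G1 X126.92 Y71.55
M5
G0 X128.48 Y109.57
M3 S288
G1 X22.29 Y117.83 F4326
G1 X139.57 Y207.05
G1 X100.75 Y200.40
G1 X93.44 Y178.58
G1 X128.48 Y109.57
M5
G0 X0.00 Y0.00

Since the viewBox matches the mm dimensions, user units are millimetres directly. The only transform is the Y-flip y_m = 220.51 − y_svg.

Shape 1 is a regular polygon drawn with `<polygon>`. Its stroke #ff8800 means engrave at S288, F4326. After flipping Y the toolpath is (138.70,56.52) → (149.34,47.48) → (148.92,33.53) → (137.74,25.16) → (124.23,28.68) → (118.56,41.44) → (125.00,53.83) → (138.70,56.52), returning to the start.

Shape 2 is a regular polygon drawn with `<polygon>`. Its stroke #ff8800 means engrave at S288, F4326. After flipping Y the toolpath is (126.92,71.55) → (133.76,68.52) → (134.56,61.08) → (128.52,56.67) → (121.68,59.70) → (120.88,67.14) → (126.92,71.55), returning to the start.

Shape 3 is a closed polygon drawn with `<path>`. Its stroke #ff8800 means engrave at S288, F4326. After flipping Y the toolpath is (128.48,109.57) → (22.29,117.83) → (139.57,207.05) → (100.75,200.40) → (93.44,178.58) → (128.48,109.57), returning to the start.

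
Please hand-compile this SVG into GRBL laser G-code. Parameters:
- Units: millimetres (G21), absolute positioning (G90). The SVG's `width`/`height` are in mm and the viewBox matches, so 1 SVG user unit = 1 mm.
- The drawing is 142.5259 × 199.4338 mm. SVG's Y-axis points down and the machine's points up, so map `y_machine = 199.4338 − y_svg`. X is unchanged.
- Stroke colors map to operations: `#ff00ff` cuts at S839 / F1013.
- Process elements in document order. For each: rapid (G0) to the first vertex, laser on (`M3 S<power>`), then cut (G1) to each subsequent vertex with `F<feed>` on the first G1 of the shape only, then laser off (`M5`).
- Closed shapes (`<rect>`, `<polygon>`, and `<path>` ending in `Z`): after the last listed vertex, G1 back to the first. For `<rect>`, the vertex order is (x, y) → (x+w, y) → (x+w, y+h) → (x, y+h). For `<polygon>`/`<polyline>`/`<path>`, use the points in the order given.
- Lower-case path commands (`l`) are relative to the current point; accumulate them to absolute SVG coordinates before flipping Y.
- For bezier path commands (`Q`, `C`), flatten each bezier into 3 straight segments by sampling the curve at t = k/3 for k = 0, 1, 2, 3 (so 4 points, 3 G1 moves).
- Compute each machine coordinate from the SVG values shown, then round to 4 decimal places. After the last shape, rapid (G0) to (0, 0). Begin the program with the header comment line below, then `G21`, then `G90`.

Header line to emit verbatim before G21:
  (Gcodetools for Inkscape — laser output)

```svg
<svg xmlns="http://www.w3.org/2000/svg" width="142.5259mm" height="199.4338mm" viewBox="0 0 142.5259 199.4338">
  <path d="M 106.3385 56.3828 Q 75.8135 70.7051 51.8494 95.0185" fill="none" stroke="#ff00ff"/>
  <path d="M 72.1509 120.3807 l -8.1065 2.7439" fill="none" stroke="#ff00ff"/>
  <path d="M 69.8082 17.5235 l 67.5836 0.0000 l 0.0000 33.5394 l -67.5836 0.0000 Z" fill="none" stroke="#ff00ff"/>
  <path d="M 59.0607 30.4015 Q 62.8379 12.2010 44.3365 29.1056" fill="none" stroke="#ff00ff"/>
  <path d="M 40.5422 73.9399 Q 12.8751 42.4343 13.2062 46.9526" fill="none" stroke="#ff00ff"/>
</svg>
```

viewBox `0 0 142.5259 199.4338` with mm width/height → 1 unit = 1 mm. Flip: y_m = 199.4338 − y_svg.

**Shape 1** — `<path>` quadratic bezier, stroke `#ff00ff` → cut (S839, F1013). Control points (SVG): P0=(106.3385,56.3828), P1=(75.8135,70.7051), P2=(51.8494,95.0185); sampled at t=k/3. Machine vertices: (106.3385,143.0510) → (86.7175,132.3927) → (68.5545,119.5141) → (51.8494,104.4153). Open path.

**Shape 2** — `<path>` line segment, stroke `#ff00ff` → cut (S839, F1013). Machine vertices: (72.1509,79.0531) → (64.0444,76.3092). Open path.

**Shape 3** — `<path>` rectangle, stroke `#ff00ff` → cut (S839, F1013). Machine vertices: (69.8082,181.9103) → (137.3918,181.9103) → (137.3918,148.3709) → (69.8082,148.3709) → (69.8082,181.9103). Closed: final G1 returns to the first vertex.

**Shape 4** — `<path>` quadratic bezier, stroke `#ff00ff` → cut (S839, F1013). Control points (SVG): P0=(59.0607,30.4015), P1=(62.8379,12.2010), P2=(44.3365,29.1056); sampled at t=k/3. Machine vertices: (59.0607,169.0323) → (59.1034,177.2654) → (54.1954,177.6974) → (44.3365,170.3282). Open path.

**Shape 5** — `<path>` quadratic bezier, stroke `#ff00ff` → cut (S839, F1013). Control points (SVG): P0=(40.5422,73.9399), P1=(12.8751,42.4343), P2=(13.2062,46.9526); sampled at t=k/3. Machine vertices: (40.5422,125.4939) → (25.2084,142.4950) → (16.0964,151.4907) → (13.2062,152.4812). Open path.

(Gcodetools for Inkscape — laser output)
G21
G90
G0 X106.3385 Y143.0510
M3 S839
G1 X86.7175 Y132.3927 F1013
G1 X68.5545 Y119.5141
G1 X51.8494 Y104.4153
M5
G0 X72.1509 Y79.0531
M3 S839
G1 X64.0444 Y76.3092 F1013
M5
G0 X69.8082 Y181.9103
M3 S839
G1 X137.3918 Y181.9103 F1013
G1 X137.3918 Y148.3709
G1 X69.8082 Y148.3709
G1 X69.8082 Y181.9103
M5
G0 X59.0607 Y169.0323
M3 S839
G1 X59.1034 Y177.2654 F1013
G1 X54.1954 Y177.6974
G1 X44.3365 Y170.3282
M5
G0 X40.5422 Y125.4939
M3 S839
G1 X25.2084 Y142.4950 F1013
G1 X16.0964 Y151.4907
G1 X13.2062 Y152.4812
M5
G0 X0.0000 Y0.0000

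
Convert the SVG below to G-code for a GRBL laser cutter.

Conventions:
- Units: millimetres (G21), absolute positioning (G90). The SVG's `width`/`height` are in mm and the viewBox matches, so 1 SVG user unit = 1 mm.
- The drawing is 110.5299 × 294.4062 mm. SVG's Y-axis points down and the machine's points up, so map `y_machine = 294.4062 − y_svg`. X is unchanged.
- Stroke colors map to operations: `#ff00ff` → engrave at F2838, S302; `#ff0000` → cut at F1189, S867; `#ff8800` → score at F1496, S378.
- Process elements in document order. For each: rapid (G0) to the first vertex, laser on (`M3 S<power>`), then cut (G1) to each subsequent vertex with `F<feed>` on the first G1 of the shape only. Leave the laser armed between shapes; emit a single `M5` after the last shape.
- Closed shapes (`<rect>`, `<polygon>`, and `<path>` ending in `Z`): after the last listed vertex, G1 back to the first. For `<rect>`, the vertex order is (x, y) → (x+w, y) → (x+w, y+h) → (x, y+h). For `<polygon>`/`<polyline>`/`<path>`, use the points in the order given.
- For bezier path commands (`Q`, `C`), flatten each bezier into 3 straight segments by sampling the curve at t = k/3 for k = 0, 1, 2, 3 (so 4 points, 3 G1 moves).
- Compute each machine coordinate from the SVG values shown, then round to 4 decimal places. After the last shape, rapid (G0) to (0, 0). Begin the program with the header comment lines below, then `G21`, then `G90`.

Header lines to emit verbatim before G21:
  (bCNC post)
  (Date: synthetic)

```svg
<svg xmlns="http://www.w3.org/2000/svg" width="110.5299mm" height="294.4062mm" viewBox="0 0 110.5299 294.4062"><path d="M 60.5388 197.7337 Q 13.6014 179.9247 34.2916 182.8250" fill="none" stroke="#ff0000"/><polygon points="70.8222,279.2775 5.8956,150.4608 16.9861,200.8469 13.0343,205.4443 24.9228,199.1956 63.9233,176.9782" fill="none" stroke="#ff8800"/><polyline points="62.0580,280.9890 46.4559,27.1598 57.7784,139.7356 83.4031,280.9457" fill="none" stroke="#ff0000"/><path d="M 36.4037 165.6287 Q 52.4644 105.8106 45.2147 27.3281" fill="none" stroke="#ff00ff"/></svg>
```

viewBox `0 0 110.5299 294.4062` with mm width/height → 1 unit = 1 mm. Flip: y_m = 294.4062 − y_svg.

**Shape 1** — `<path>` quadratic bezier, stroke `#ff0000` → cut (S867, F1189). Control points (SVG): P0=(60.5388,197.7337), P1=(13.6014,179.9247), P2=(34.2916,182.8250); sampled at t=k/3. Machine vertices: (60.5388,96.6725) → (36.7614,106.2441) → (28.0123,111.2137) → (34.2916,111.5812). Open path.

**Shape 2** — `<polygon>` closed polygon, stroke `#ff8800` → score (S378, F1496). Machine vertices: (70.8222,15.1287) → (5.8956,143.9454) → (16.9861,93.5593) → (13.0343,88.9619) → (24.9228,95.2106) → (63.9233,117.4280) → (70.8222,15.1287). Closed: final G1 returns to the first vertex.

**Shape 3** — `<polyline>` open polyline, stroke `#ff0000` → cut (S867, F1189). Machine vertices: (62.0580,13.4172) → (46.4559,267.2464) → (57.7784,154.6706) → (83.4031,13.4605). Open path.

**Shape 4** — `<path>` quadratic bezier, stroke `#ff00ff` → engrave (S302, F2838). Control points (SVG): P0=(36.4037,165.6287), P1=(52.4644,105.8106), P2=(45.2147,27.3281); sampled at t=k/3. Machine vertices: (36.4037,128.7775) → (44.5208,170.7301) → (47.4578,216.8303) → (45.2147,267.0781). Open path.

(bCNC post)
(Date: synthetic)
G21
G90
G0 X60.5388 Y96.6725
M3 S867
G1 X36.7614 Y106.2441 F1189
G1 X28.0123 Y111.2137
G1 X34.2916 Y111.5812
G0 X70.8222 Y15.1287
M3 S378
G1 X5.8956 Y143.9454 F1496
G1 X16.9861 Y93.5593
G1 X13.0343 Y88.9619
G1 X24.9228 Y95.2106
G1 X63.9233 Y117.4280
G1 X70.8222 Y15.1287
G0 X62.0580 Y13.4172
M3 S867
G1 X46.4559 Y267.2464 F1189
G1 X57.7784 Y154.6706
G1 X83.4031 Y13.4605
G0 X36.4037 Y128.7775
M3 S302
G1 X44.5208 Y170.7301 F2838
G1 X47.4578 Y216.8303
G1 X45.2147 Y267.0781
M5
G0 X0.0000 Y0.0000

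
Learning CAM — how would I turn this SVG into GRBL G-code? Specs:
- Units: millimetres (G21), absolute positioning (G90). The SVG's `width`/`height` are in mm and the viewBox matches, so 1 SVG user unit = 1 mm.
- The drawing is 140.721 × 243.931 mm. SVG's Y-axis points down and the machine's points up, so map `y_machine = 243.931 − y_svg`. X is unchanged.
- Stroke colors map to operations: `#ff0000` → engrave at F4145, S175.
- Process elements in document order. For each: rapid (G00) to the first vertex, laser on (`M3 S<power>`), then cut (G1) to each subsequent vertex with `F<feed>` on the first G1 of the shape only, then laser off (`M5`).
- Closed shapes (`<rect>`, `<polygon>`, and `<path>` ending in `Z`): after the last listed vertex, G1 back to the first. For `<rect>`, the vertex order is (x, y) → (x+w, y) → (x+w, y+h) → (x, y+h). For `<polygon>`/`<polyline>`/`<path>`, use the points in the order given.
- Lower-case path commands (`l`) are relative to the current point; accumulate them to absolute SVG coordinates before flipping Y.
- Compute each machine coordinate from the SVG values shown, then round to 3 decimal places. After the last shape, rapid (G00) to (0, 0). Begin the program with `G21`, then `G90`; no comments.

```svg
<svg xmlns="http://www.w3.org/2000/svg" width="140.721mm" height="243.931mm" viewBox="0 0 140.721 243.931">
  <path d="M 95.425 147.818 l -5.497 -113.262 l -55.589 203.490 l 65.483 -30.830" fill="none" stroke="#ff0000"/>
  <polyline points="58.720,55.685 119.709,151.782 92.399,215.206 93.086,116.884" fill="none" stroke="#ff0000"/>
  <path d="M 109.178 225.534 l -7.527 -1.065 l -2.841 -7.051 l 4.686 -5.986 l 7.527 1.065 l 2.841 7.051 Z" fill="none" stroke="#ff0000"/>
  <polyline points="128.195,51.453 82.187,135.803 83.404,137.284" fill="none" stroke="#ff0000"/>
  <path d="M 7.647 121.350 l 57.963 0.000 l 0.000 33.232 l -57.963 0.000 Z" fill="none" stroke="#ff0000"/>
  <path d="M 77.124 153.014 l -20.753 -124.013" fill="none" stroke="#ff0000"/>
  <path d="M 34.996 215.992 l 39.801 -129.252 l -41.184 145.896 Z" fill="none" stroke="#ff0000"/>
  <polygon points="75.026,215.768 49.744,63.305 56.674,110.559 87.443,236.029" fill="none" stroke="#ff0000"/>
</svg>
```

G21
G90
G00 X95.425 Y96.113
M3 S175
G1 X89.928 Y209.375 F4145
G1 X34.339 Y5.885
G1 X99.822 Y36.715
M5
G00 X58.720 Y188.246
M3 S175
G1 X119.709 Y92.149 F4145
G1 X92.399 Y28.725
G1 X93.086 Y127.047
M5
G00 X109.178 Y18.397
M3 S175
G1 X101.651 Y19.462 F4145
G1 X98.810 Y26.513
G1 X103.496 Y32.499
G1 X111.023 Y31.434
G1 X113.864 Y24.383
G1 X109.178 Y18.397
M5
G00 X128.195 Y192.478
M3 S175
G1 X82.187 Y108.128 F4145
G1 X83.404 Y106.647
M5
G00 X7.647 Y122.581
M3 S175
G1 X65.610 Y122.581 F4145
G1 X65.610 Y89.349
G1 X7.647 Y89.349
G1 X7.647 Y122.581
M5
G00 X77.124 Y90.917
M3 S175
G1 X56.371 Y214.930 F4145
M5
G00 X34.996 Y27.939
M3 S175
G1 X74.797 Y157.191 F4145
G1 X33.613 Y11.295
G1 X34.996 Y27.939
M5
G00 X75.026 Y28.163
M3 S175
G1 X49.744 Y180.626 F4145
G1 X56.674 Y133.372
G1 X87.443 Y7.902
G1 X75.026 Y28.163
M5
G00 X0.000 Y0.000

1 u = 1 mm; y_m = 243.931 − y.

[1] `<path>` open polyline, #ff0000→engrave S175 F4145: (95.425,96.113) → (89.928,209.375) → (34.339,5.885) → (99.822,36.715)

[2] `<polyline>` open polyline, #ff0000→engrave S175 F4145: (58.720,188.246) → (119.709,92.149) → (92.399,28.725) → (93.086,127.047)

[3] `<path>` regular polygon, #ff0000→engrave S175 F4145: (109.178,18.397) → (101.651,19.462) → (98.810,26.513) → (103.496,32.499) → (111.023,31.434) → (113.864,24.383) → (109.178,18.397) (closed)

[4] `<polyline>` open polyline, #ff0000→engrave S175 F4145: (128.195,192.478) → (82.187,108.128) → (83.404,106.647)

[5] `<path>` rectangle, #ff0000→engrave S175 F4145: (7.647,122.581) → (65.610,122.581) → (65.610,89.349) → (7.647,89.349) → (7.647,122.581) (closed)

[6] `<path>` line segment, #ff0000→engrave S175 F4145: (77.124,90.917) → (56.371,214.930)

[7] `<path>` closed polygon, #ff0000→engrave S175 F4145: (34.996,27.939) → (74.797,157.191) → (33.613,11.295) → (34.996,27.939) (closed)

[8] `<polygon>` closed polygon, #ff0000→engrave S175 F4145: (75.026,28.163) → (49.744,180.626) → (56.674,133.372) → (87.443,7.902) → (75.026,28.163) (closed)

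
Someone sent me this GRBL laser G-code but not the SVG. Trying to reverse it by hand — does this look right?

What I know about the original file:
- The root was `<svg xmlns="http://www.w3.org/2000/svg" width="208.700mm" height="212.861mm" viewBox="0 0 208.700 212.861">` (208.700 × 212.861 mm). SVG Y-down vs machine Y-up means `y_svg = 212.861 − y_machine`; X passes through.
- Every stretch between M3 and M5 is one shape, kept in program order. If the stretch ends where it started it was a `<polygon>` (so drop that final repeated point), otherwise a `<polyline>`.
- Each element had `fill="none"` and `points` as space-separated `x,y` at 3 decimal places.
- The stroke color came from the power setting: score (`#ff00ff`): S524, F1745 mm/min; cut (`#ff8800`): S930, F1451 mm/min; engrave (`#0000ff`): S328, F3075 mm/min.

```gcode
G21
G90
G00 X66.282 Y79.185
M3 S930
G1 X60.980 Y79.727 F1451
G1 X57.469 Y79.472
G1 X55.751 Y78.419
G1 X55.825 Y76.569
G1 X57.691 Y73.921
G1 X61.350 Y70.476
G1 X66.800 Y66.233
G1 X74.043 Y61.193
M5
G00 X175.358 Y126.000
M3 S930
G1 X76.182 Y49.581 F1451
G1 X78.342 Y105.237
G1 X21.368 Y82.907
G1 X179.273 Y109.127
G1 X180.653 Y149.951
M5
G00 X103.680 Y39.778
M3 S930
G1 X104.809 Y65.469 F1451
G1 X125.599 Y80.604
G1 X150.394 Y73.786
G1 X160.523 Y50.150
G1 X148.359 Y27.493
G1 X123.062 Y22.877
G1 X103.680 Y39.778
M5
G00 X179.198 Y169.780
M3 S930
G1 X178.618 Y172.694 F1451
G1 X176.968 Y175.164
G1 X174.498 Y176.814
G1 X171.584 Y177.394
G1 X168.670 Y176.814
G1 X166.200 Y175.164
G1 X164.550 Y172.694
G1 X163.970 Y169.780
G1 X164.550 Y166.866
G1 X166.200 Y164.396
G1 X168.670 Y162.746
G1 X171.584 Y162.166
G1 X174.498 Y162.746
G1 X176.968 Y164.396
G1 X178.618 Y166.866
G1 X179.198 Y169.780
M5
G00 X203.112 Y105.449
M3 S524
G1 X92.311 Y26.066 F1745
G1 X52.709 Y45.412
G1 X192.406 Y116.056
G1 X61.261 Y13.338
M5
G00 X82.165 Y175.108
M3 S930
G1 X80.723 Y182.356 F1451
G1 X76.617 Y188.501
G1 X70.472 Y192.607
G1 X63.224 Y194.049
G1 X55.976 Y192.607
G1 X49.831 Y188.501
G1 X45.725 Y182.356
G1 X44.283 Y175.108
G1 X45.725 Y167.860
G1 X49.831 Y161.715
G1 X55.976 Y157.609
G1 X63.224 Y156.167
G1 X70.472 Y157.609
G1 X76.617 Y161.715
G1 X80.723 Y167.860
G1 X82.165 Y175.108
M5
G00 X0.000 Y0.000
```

<svg xmlns="http://www.w3.org/2000/svg" width="208.700mm" height="212.861mm" viewBox="0 0 208.700 212.861">
  <polyline points="66.282,133.676 60.980,133.134 57.469,133.389 55.751,134.442 55.825,136.292 57.691,138.940 61.350,142.385 66.800,146.628 74.043,151.668" fill="none" stroke="#ff8800"/>
  <polyline points="175.358,86.861 76.182,163.280 78.342,107.624 21.368,129.954 179.273,103.734 180.653,62.910" fill="none" stroke="#ff8800"/>
  <polygon points="103.680,173.083 104.809,147.392 125.599,132.257 150.394,139.075 160.523,162.711 148.359,185.368 123.062,189.984" fill="none" stroke="#ff8800"/>
  <polygon points="179.198,43.081 178.618,40.167 176.968,37.697 174.498,36.047 171.584,35.467 168.670,36.047 166.200,37.697 164.550,40.167 163.970,43.081 164.550,45.995 166.200,48.465 168.670,50.115 171.584,50.695 174.498,50.115 176.968,48.465 178.618,45.995" fill="none" stroke="#ff8800"/>
  <polyline points="203.112,107.412 92.311,186.795 52.709,167.449 192.406,96.805 61.261,199.523" fill="none" stroke="#ff00ff"/>
  <polygon points="82.165,37.753 80.723,30.505 76.617,24.360 70.472,20.254 63.224,18.812 55.976,20.254 49.831,24.360 45.725,30.505 44.283,37.753 45.725,45.001 49.831,51.146 55.976,55.252 63.224,56.694 70.472,55.252 76.617,51.146 80.723,45.001" fill="none" stroke="#ff8800"/>
</svg>

y_svg = 212.861 − y_m.

[1] S930→`#ff8800` (cut); open run; points: 66.282,133.676 60.980,133.134 57.469,133.389 55.751,134.442 55.825,136.292 57.691,138.940 61.350,142.385 66.800,146.628 74.043,151.668

[2] S930→`#ff8800` (cut); open run; points: 175.358,86.861 76.182,163.280 78.342,107.624 21.368,129.954 179.273,103.734 180.653,62.910

[3] S930→`#ff8800` (cut); closed run; points: 103.680,173.083 104.809,147.392 125.599,132.257 150.394,139.075 160.523,162.711 148.359,185.368 123.062,189.984

[4] S930→`#ff8800` (cut); closed run; points: 179.198,43.081 178.618,40.167 176.968,37.697 174.498,36.047 171.584,35.467 168.670,36.047 166.200,37.697 164.550,40.167 163.970,43.081 164.550,45.995 166.200,48.465 168.670,50.115 171.584,50.695 174.498,50.115 176.968,48.465 178.618,45.995

[5] S524→`#ff00ff` (score); open run; points: 203.112,107.412 92.311,186.795 52.709,167.449 192.406,96.805 61.261,199.523

[6] S930→`#ff8800` (cut); closed run; points: 82.165,37.753 80.723,30.505 76.617,24.360 70.472,20.254 63.224,18.812 55.976,20.254 49.831,24.360 45.725,30.505 44.283,37.753 45.725,45.001 49.831,51.146 55.976,55.252 63.224,56.694 70.472,55.252 76.617,51.146 80.723,45.001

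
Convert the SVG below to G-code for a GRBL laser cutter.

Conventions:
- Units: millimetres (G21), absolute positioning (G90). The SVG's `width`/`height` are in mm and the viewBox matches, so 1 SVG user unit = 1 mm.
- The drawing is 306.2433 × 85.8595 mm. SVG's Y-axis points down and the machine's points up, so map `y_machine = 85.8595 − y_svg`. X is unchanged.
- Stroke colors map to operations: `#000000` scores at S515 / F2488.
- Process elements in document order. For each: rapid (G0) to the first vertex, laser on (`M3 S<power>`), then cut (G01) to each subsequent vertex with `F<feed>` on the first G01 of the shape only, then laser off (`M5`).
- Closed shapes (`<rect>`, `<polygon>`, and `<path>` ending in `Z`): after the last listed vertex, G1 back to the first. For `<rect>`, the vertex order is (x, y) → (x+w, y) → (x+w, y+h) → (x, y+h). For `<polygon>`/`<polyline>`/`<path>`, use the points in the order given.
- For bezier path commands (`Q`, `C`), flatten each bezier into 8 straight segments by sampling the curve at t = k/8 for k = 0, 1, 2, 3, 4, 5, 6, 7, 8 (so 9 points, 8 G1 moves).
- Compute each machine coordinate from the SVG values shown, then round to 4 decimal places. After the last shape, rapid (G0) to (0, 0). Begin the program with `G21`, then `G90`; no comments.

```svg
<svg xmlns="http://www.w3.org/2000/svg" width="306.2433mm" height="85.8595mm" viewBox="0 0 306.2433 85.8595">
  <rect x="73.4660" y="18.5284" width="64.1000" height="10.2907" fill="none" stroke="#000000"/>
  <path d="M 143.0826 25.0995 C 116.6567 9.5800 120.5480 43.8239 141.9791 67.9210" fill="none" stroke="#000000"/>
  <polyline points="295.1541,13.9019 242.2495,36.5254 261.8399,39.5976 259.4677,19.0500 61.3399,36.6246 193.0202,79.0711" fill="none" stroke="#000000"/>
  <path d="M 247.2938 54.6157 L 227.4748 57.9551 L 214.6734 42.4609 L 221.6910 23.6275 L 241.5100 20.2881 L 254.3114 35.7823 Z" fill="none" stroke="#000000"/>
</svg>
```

G21
G90
G0 X73.4660 Y67.3311
M3 S515
G01 X137.5660 Y67.3311 F2488
G01 X137.5660 Y57.0404
G01 X73.4660 Y57.0404
G01 X73.4660 Y67.3311
M5
G0 X143.0826 Y60.7600
M3 S515
G01 X134.5691 Y64.3642 F2488
G01 X128.7480 Y64.0051
G01 X125.4697 Y60.3848
G01 X124.5845 Y54.2055
G01 X125.9425 Y46.1691
G01 X129.3941 Y36.9778
G01 X134.7896 Y27.3335
G01 X141.9791 Y17.9385
M5
G0 X295.1541 Y71.9576
M3 S515
G01 X242.2495 Y49.3341 F2488
G01 X261.8399 Y46.2619
G01 X259.4677 Y66.8095
G01 X61.3399 Y49.2349
G01 X193.0202 Y6.7884
M5
G0 X247.2938 Y31.2438
M3 S515
G01 X227.4748 Y27.9044 F2488
G01 X214.6734 Y43.3986
G01 X221.6910 Y62.2320
G01 X241.5100 Y65.5714
G01 X254.3114 Y50.0772
G01 X247.2938 Y31.2438
M5
G0 X0.0000 Y0.0000

1 u = 1 mm; y_m = 85.8595 − y.

[1] `<rect>` rectangle, #000000→score S515 F2488: (73.4660,67.3311) → (137.5660,67.3311) → (137.5660,57.0404) → (73.4660,57.0404) → (73.4660,67.3311) (closed)

[2] `<path>` cubic bezier, #000000→score S515 F2488: (143.0826,60.7600) → (134.5691,64.3642) → (128.7480,64.0051) → (125.4697,60.3848) → (124.5845,54.2055) → (125.9425,46.1691) → (129.3941,36.9778) → (134.7896,27.3335) → (141.9791,17.9385)

[3] `<polyline>` open polyline, #000000→score S515 F2488: (295.1541,71.9576) → (242.2495,49.3341) → (261.8399,46.2619) → (259.4677,66.8095) → (61.3399,49.2349) → (193.0202,6.7884)

[4] `<path>` regular polygon, #000000→score S515 F2488: (247.2938,31.2438) → (227.4748,27.9044) → (214.6734,43.3986) → (221.6910,62.2320) → (241.5100,65.5714) → (254.3114,50.0772) → (247.2938,31.2438) (closed)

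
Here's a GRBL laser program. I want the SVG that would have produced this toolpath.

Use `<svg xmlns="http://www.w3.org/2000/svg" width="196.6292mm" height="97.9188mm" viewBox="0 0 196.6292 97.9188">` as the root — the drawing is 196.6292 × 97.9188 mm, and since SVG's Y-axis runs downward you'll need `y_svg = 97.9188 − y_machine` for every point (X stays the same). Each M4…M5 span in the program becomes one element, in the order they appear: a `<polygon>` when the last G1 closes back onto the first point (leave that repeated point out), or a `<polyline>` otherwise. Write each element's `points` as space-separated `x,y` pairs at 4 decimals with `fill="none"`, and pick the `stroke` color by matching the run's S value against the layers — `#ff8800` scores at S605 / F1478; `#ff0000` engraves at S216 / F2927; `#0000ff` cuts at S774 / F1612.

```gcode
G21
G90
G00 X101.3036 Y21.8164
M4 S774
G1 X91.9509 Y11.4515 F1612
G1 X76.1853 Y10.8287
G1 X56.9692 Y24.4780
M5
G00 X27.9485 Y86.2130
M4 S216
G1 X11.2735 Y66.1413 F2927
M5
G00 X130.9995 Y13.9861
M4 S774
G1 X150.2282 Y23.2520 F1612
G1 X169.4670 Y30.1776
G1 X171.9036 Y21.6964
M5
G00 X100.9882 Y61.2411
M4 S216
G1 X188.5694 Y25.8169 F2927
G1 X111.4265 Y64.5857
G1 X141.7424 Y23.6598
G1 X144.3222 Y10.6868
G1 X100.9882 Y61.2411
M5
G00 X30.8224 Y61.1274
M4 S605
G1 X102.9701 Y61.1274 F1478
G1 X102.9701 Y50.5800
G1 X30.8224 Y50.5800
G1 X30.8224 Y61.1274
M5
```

<svg xmlns="http://www.w3.org/2000/svg" width="196.6292mm" height="97.9188mm" viewBox="0 0 196.6292 97.9188">
  <polyline points="101.3036,76.1024 91.9509,86.4673 76.1853,87.0901 56.9692,73.4408" fill="none" stroke="#0000ff"/>
  <polyline points="27.9485,11.7058 11.2735,31.7775" fill="none" stroke="#ff0000"/>
  <polyline points="130.9995,83.9327 150.2282,74.6668 169.4670,67.7412 171.9036,76.2224" fill="none" stroke="#0000ff"/>
  <polygon points="100.9882,36.6777 188.5694,72.1019 111.4265,33.3331 141.7424,74.2590 144.3222,87.2320" fill="none" stroke="#ff0000"/>
  <polygon points="30.8224,36.7914 102.9701,36.7914 102.9701,47.3388 30.8224,47.3388" fill="none" stroke="#ff8800"/>
</svg>

Machine Y-up, SVG Y-down with viewBox height 97.9188, so y_svg = 97.9188 − y_machine; X carries over.

Run 1: the run's S774 means `#0000ff` (cut). The run is open, so emit a `<polyline>` with points (Y-flipped): 101.3036,76.1024 91.9509,86.4673 76.1853,87.0901 56.9692,73.4408.

Run 2: the run's S216 means `#ff0000` (engrave). The run is open, so emit a `<polyline>` with points (Y-flipped): 27.9485,11.7058 11.2735,31.7775.

Run 3: S774 ⇒ cut layer `#0000ff`. The run is open, so emit a `<polyline>` with points (Y-flipped): 130.9995,83.9327 150.2282,74.6668 169.4670,67.7412 171.9036,76.2224.

Run 4: S216 ⇒ engrave layer `#ff0000`. The run returns to its start, so emit a `<polygon>` with points (Y-flipped): 100.9882,36.6777 188.5694,72.1019 111.4265,33.3331 141.7424,74.2590 144.3222,87.2320.

Run 5: S605 ⇒ score layer `#ff8800`. The run returns to its start, so emit a `<polygon>` with points (Y-flipped): 30.8224,36.7914 102.9701,36.7914 102.9701,47.3388 30.8224,47.3388.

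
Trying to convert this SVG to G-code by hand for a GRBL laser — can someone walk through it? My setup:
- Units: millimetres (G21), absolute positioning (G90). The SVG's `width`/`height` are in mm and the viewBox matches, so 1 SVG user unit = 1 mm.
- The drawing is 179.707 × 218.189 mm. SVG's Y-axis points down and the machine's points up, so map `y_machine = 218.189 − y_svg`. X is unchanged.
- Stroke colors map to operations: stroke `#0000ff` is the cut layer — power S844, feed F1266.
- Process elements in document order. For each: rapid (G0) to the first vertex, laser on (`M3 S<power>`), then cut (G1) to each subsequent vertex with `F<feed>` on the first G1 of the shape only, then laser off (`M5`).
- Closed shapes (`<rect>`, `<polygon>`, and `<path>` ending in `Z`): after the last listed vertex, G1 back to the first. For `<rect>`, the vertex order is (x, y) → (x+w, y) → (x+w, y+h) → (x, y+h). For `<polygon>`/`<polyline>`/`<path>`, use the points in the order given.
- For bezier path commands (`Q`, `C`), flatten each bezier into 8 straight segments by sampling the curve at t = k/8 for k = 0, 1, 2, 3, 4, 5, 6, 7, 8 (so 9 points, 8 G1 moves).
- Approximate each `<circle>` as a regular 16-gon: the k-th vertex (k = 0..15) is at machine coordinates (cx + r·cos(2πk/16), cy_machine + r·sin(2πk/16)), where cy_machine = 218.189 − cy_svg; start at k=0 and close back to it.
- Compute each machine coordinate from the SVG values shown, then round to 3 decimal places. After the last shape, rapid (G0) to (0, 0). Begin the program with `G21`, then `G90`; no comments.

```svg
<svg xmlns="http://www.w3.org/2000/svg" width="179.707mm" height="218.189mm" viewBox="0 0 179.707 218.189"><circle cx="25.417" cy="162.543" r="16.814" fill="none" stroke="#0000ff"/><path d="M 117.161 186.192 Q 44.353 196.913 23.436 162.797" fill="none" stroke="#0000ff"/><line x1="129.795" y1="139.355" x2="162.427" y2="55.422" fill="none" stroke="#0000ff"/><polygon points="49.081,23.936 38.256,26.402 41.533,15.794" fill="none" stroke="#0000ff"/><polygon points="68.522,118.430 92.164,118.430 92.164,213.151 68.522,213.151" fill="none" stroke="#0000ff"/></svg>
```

viewBox `0 0 179.707 218.189` with mm width/height → 1 unit = 1 mm. Flip: y_m = 218.189 − y_svg.

**Shape 1** — `<circle>` circle, stroke `#0000ff` → cut (S844, F1266). Machine vertices: (42.231,55.646) → (40.951,62.080) → (37.306,67.535) → (31.851,71.180) → (25.417,72.460) → (18.983,71.180) → (13.528,67.535) → (9.883,62.080) → (8.603,55.646) → (9.883,49.212) → (13.528,43.757) → (18.983,40.112) → (25.417,38.832) → (31.851,40.112) → (37.306,43.757) → (40.951,49.212) → (42.231,55.646). Closed: final G1 returns to the first vertex.

**Shape 2** — `<path>` quadratic bezier, stroke `#0000ff` → cut (S844, F1266). Control points (SVG): P0=(117.161,186.192), P1=(44.353,196.913), P2=(23.436,162.797); sampled at t=k/8. Machine vertices: (117.161,31.997) → (99.770,30.017) → (84.000,29.439) → (69.852,30.261) → (57.326,32.485) → (46.421,36.110) → (37.138,41.136) → (29.476,47.564) → (23.436,55.392). Open path.

**Shape 3** — `<line>` line segment, stroke `#0000ff` → cut (S844, F1266). Machine vertices: (129.795,78.834) → (162.427,162.767). Open path.

**Shape 4** — `<polygon>` regular polygon, stroke `#0000ff` → cut (S844, F1266). Machine vertices: (49.081,194.253) → (38.256,191.787) → (41.533,202.395) → (49.081,194.253). Closed: final G1 returns to the first vertex.

**Shape 5** — `<polygon>` rectangle, stroke `#0000ff` → cut (S844, F1266). Machine vertices: (68.522,99.759) → (92.164,99.759) → (92.164,5.038) → (68.522,5.038) → (68.522,99.759). Closed: final G1 returns to the first vertex.

G21
G90
G0 X42.231 Y55.646
M3 S844
G1 X40.951 Y62.080 F1266
G1 X37.306 Y67.535
G1 X31.851 Y71.180
G1 X25.417 Y72.460
G1 X18.983 Y71.180
G1 X13.528 Y67.535
G1 X9.883 Y62.080
G1 X8.603 Y55.646
G1 X9.883 Y49.212
G1 X13.528 Y43.757
G1 X18.983 Y40.112
G1 X25.417 Y38.832
G1 X31.851 Y40.112
G1 X37.306 Y43.757
G1 X40.951 Y49.212
G1 X42.231 Y55.646
M5
G0 X117.161 Y31.997
M3 S844
G1 X99.770 Y30.017 F1266
G1 X84.000 Y29.439
G1 X69.852 Y30.261
G1 X57.326 Y32.485
G1 X46.421 Y36.110
G1 X37.138 Y41.136
G1 X29.476 Y47.564
G1 X23.436 Y55.392
M5
G0 X129.795 Y78.834
M3 S844
G1 X162.427 Y162.767 F1266
M5
G0 X49.081 Y194.253
M3 S844
G1 X38.256 Y191.787 F1266
G1 X41.533 Y202.395
G1 X49.081 Y194.253
M5
G0 X68.522 Y99.759
M3 S844
G1 X92.164 Y99.759 F1266
G1 X92.164 Y5.038
G1 X68.522 Y5.038
G1 X68.522 Y99.759
M5
G0 X0.000 Y0.000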